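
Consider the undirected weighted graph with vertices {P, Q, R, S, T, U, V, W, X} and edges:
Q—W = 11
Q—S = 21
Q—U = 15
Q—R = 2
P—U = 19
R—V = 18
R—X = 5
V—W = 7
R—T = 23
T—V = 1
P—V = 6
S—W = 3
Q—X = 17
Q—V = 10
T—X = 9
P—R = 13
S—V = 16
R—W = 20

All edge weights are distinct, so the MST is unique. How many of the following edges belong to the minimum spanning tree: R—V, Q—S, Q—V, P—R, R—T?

0

Kruskal's algorithm — process edges by increasing weight (ties by edge label):
T—V (1): add — endpoints in different components.
Q—R (2): add — endpoints in different components.
S—W (3): add — endpoints in different components.
R—X (5): add — endpoints in different components.
P—V (6): add — endpoints in different components.
V—W (7): add — endpoints in different components.
T—X (9): add — endpoints in different components.
Q—V (10): skip — V and Q already connected.
Q—W (11): skip — Q and W already connected.
P—R (13): skip — R and P already connected.
Q—U (15): add — endpoints in different components.
MST edge set: {T—V, Q—R, S—W, R—X, P—V, V—W, T—X, Q—U}.
Of the listed edges, {} are in the MST → 0.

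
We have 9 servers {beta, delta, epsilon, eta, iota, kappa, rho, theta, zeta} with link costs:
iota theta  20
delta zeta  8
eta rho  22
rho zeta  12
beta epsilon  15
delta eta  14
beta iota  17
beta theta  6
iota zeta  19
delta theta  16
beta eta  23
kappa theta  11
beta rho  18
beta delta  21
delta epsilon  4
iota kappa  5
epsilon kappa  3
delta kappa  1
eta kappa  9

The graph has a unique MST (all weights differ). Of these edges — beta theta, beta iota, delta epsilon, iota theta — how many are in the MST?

Kruskal: consider edges lightest-first.
delta kappa (1): add — endpoints in different components.
epsilon kappa (3): add — endpoints in different components.
delta epsilon (4): skip — delta and epsilon already connected.
iota kappa (5): add — endpoints in different components.
beta theta (6): add — endpoints in different components.
delta zeta (8): add — endpoints in different components.
eta kappa (9): add — endpoints in different components.
kappa theta (11): add — endpoints in different components.
rho zeta (12): add — endpoints in different components.
MST edge set: {delta kappa, epsilon kappa, iota kappa, beta theta, delta zeta, eta kappa, kappa theta, rho zeta}.
Of the listed edges, {beta theta} are in the MST → 1.

1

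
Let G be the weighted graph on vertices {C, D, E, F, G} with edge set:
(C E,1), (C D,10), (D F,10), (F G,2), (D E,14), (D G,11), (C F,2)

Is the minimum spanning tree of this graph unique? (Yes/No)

Kruskal's algorithm — process edges by increasing weight (ties by edge label):
C E (1): add. Components now {C,E} {D} {F} {G}
C F (2): add. Components now {C,E,F} {D} {G}
F G (2): add. Components now {C,E,F,G} {D}
C D (10): add. Components now {C,D,E,F,G}
Non-tree edge D F has weight 10, equal to the heaviest edge on its tree cycle — swapping gives another MST of the same weight. Not unique.

No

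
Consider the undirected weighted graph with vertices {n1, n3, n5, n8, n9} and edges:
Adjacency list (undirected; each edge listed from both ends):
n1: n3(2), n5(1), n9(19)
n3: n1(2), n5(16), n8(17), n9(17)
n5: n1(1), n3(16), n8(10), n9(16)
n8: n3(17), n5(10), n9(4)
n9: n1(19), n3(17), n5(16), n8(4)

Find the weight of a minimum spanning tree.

17

Sort edges by weight, then run Kruskal:
n1-n5 (1): add. Components now {n3} {n1,n5} {n8} {n9}
n1-n3 (2): add. Components now {n1,n3,n5} {n8} {n9}
n8-n9 (4): add. Components now {n1,n3,n5} {n8,n9}
n5-n8 (10): add. Components now {n1,n3,n5,n8,n9}
MST edges: n1-n5, n1-n3, n8-n9, n5-n8; total weight 1+2+4+10 = 17.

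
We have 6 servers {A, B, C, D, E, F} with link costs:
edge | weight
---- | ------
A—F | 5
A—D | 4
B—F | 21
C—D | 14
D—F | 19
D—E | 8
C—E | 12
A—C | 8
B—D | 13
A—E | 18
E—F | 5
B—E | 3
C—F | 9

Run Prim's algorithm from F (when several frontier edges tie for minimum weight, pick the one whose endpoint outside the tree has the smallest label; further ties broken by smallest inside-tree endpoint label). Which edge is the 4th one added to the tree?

B-E

Prim's algorithm from F:
Step 1: frontier [A—F 5, E—F 5, C—F 9, D—F 19, B—F 21] → take A—F (5); add A.
Step 2: frontier [A—D 4, A—C 8, A—E 18, E—F 5, C—F 9, D—F 19, B—F 21] → take A—D (4); add D.
Step 3: frontier [A—C 8, A—E 18, D—E 8, B—D 13, C—D 14, E—F 5, C—F 9, B—F 21] → take E—F (5); add E.
Step 4: frontier [A—C 8, B—D 13, C—D 14, B—E 3, C—E 12, C—F 9, B—F 21] → take B—E (3); add B.
Step 5: frontier [A—C 8, C—D 14, C—E 12, C—F 9] → take A—C (8); add C.
The 4th edge added is B—E.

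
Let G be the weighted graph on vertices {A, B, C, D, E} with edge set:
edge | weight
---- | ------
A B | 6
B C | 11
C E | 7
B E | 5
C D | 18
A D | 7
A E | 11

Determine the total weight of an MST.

25

Sort edges by weight, then run Kruskal:
B E (5): add. Components now {A} {B,E} {C} {D}
A B (6): add. Components now {A,B,E} {C} {D}
A D (7): add. Components now {A,B,D,E} {C}
C E (7): add. Components now {A,B,C,D,E}
MST edges: B E, A B, A D, C E; total weight 5+6+7+7 = 25.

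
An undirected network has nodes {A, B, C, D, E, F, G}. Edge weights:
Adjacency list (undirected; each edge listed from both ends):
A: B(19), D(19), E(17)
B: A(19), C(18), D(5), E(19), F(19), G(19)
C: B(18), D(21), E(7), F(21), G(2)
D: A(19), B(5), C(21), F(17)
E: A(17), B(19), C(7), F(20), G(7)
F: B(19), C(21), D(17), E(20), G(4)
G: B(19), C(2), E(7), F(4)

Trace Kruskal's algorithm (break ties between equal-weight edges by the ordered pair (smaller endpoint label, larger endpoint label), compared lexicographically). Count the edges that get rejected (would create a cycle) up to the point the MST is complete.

Sort edges by weight, then run Kruskal:
C–G (2): add — endpoints in different components.
F–G (4): add — endpoints in different components.
B–D (5): add — endpoints in different components.
C–E (7): add — endpoints in different components.
E–G (7): skip — E and G already connected.
A–E (17): add — endpoints in different components.
D–F (17): add — endpoints in different components.
Edges rejected before the tree was complete: 1.

1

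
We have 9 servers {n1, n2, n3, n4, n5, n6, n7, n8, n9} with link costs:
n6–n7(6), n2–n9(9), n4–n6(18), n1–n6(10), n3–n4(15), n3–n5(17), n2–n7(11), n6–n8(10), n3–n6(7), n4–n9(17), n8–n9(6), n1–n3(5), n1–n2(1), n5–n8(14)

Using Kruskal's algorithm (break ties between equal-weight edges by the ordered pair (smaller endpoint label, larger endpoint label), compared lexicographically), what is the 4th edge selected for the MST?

n8-n9

Kruskal's algorithm — process edges by increasing weight (ties by edge label):
n1–n2 (1): add — endpoints in different components.
n1–n3 (5): add — endpoints in different components.
n6–n7 (6): add — endpoints in different components.
n8–n9 (6): add — endpoints in different components.
n3–n6 (7): add — endpoints in different components.
n2–n9 (9): add — endpoints in different components.
n1–n6 (10): skip — n1 and n6 already connected.
n6–n8 (10): skip — n8 and n6 already connected.
n2–n7 (11): skip — n2 and n7 already connected.
n5–n8 (14): add — endpoints in different components.
n3–n4 (15): add — endpoints in different components.
The 4th edge added is n8–n9.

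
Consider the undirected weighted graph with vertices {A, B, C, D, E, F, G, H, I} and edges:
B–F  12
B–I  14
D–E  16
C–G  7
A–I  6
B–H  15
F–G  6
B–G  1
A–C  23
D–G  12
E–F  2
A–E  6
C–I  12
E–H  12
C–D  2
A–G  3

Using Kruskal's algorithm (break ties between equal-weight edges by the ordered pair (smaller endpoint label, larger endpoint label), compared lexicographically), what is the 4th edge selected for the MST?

Sort edges by weight, then run Kruskal:
B–G (1): add — endpoints in different components.
C–D (2): add — endpoints in different components.
E–F (2): add — endpoints in different components.
A–G (3): add — endpoints in different components.
A–E (6): add — endpoints in different components.
A–I (6): add — endpoints in different components.
F–G (6): skip — F and G already connected.
C–G (7): add — endpoints in different components.
B–F (12): skip — B and F already connected.
C–I (12): skip — C and I already connected.
D–G (12): skip — D and G already connected.
E–H (12): add — endpoints in different components.
The 4th edge added is A–G.

A-G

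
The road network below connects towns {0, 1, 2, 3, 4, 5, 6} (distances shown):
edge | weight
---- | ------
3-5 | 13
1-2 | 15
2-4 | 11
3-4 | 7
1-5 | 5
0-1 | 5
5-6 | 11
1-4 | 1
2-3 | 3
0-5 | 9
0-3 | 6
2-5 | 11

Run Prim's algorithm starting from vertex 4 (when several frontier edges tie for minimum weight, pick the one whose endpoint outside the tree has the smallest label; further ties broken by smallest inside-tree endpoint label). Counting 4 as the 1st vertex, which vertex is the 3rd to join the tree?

Prim's algorithm from 4:
Step 1: frontier [1-4 1, 3-4 7, 2-4 11] → take 1-4 (1); add 1.
Step 2: frontier [0-1 5, 1-5 5, 1-2 15, 3-4 7, 2-4 11] → take 0-1 (5); add 0.
Step 3: frontier [0-3 6, 0-5 9, 1-5 5, 1-2 15, 3-4 7, 2-4 11] → take 1-5 (5); add 5.
Step 4: frontier [0-3 6, 1-2 15, 3-4 7, 2-4 11, 2-5 11, 5-6 11, 3-5 13] → take 0-3 (6); add 3.
Step 5: frontier [1-2 15, 2-3 3, 2-4 11, 2-5 11, 5-6 11] → take 2-3 (3); add 2.
Step 6: frontier [5-6 11] → take 5-6 (11); add 6.
Vertex order: 4, 1, 0, 5, 3, 2, 6. The 3rd vertex is 0.

0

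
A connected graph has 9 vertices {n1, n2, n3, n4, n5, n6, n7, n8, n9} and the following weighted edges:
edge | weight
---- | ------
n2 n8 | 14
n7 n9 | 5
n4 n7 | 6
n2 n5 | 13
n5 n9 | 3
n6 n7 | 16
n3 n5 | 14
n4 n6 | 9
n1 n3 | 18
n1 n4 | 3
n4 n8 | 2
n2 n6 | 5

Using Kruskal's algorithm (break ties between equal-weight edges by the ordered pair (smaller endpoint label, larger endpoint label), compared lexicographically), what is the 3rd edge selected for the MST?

n5-n9

Sort edges by weight, then run Kruskal:
n4 n8 (2): add — endpoints in different components.
n1 n4 (3): add — endpoints in different components.
n5 n9 (3): add — endpoints in different components.
n2 n6 (5): add — endpoints in different components.
n7 n9 (5): add — endpoints in different components.
n4 n7 (6): add — endpoints in different components.
n4 n6 (9): add — endpoints in different components.
n2 n5 (13): skip — n5 and n2 already connected.
n2 n8 (14): skip — n8 and n2 already connected.
n3 n5 (14): add — endpoints in different components.
The 3rd edge added is n5 n9.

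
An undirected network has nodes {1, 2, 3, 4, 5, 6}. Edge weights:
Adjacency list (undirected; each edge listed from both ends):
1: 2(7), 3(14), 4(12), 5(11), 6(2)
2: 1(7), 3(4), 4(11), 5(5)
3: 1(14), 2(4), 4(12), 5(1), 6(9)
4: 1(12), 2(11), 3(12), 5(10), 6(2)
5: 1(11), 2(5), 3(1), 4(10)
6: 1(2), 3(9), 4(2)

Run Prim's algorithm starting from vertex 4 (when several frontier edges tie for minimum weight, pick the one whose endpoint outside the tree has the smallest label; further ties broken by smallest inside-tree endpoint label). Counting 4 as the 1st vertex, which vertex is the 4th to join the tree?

2

Prim's algorithm from 4:
Step 1: cheapest edge leaving the tree is 4-6 (2); add 6.
Step 2: cheapest edge leaving the tree is 1-6 (2); add 1.
Step 3: cheapest edge leaving the tree is 1-2 (7); add 2.
Step 4: cheapest edge leaving the tree is 2-3 (4); add 3.
Step 5: cheapest edge leaving the tree is 3-5 (1); add 5.
Vertex order: 4, 6, 1, 2, 3, 5. The 4th vertex is 2.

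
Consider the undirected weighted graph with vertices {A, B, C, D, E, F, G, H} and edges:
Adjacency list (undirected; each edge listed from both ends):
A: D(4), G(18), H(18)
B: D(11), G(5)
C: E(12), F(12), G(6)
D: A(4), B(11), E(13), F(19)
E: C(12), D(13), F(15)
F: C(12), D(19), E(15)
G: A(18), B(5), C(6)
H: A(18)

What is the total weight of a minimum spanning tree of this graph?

68

Grow the tree from F using Prim:
Step 1: cheapest edge leaving the tree is C-F (12); add C.
Step 2: cheapest edge leaving the tree is C-G (6); add G.
Step 3: cheapest edge leaving the tree is B-G (5); add B.
Step 4: cheapest edge leaving the tree is B-D (11); add D.
Step 5: cheapest edge leaving the tree is A-D (4); add A.
Step 6: cheapest edge leaving the tree is C-E (12); add E.
Step 7: cheapest edge leaving the tree is A-H (18); add H.
MST edges: C-F, C-G, B-G, B-D, A-D, C-E, A-H; total weight 12+6+5+11+4+12+18 = 68.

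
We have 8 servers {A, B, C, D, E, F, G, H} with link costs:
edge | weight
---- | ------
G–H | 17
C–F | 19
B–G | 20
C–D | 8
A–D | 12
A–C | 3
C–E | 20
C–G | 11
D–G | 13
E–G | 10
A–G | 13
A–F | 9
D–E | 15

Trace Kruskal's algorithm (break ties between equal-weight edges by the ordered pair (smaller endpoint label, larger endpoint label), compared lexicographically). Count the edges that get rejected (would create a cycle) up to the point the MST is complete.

Kruskal: consider edges lightest-first.
A–C (3): add — endpoints in different components.
C–D (8): add — endpoints in different components.
A–F (9): add — endpoints in different components.
E–G (10): add — endpoints in different components.
C–G (11): add — endpoints in different components.
A–D (12): skip — A and D already connected.
A–G (13): skip — A and G already connected.
D–G (13): skip — D and G already connected.
D–E (15): skip — D and E already connected.
G–H (17): add — endpoints in different components.
C–F (19): skip — C and F already connected.
B–G (20): add — endpoints in different components.
Edges rejected before the tree was complete: 5.

5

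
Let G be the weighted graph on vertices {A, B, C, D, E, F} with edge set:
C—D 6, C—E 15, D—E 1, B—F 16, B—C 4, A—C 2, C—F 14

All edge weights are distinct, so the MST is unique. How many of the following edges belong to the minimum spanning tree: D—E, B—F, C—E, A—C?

2

Kruskal's algorithm — process edges by increasing weight (ties by edge label):
D—E (1): add. Components now {A} {B} {C} {D,E} {F}
A—C (2): add. Components now {A,C} {B} {D,E} {F}
B—C (4): add. Components now {A,B,C} {D,E} {F}
C—D (6): add. Components now {A,B,C,D,E} {F}
C—F (14): add. Components now {A,B,C,D,E,F}
MST edge set: {D—E, A—C, B—C, C—D, C—F}.
Of the listed edges, {D—E, A—C} are in the MST → 2.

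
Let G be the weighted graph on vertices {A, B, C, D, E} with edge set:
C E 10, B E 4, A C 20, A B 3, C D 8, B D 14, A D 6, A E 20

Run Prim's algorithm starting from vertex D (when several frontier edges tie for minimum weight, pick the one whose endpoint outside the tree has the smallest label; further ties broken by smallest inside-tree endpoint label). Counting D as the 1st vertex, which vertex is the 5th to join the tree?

C

Prim's algorithm from D:
Step 1: frontier [A D 6, C D 8, B D 14] → take A D (6); add A.
Step 2: frontier [A B 3, A C 20, A E 20, C D 8, B D 14] → take A B (3); add B.
Step 3: frontier [A C 20, A E 20, B E 4, C D 8] → take B E (4); add E.
Step 4: frontier [A C 20, C D 8, C E 10] → take C D (8); add C.
Vertex order: D, A, B, E, C. The 5th vertex is C.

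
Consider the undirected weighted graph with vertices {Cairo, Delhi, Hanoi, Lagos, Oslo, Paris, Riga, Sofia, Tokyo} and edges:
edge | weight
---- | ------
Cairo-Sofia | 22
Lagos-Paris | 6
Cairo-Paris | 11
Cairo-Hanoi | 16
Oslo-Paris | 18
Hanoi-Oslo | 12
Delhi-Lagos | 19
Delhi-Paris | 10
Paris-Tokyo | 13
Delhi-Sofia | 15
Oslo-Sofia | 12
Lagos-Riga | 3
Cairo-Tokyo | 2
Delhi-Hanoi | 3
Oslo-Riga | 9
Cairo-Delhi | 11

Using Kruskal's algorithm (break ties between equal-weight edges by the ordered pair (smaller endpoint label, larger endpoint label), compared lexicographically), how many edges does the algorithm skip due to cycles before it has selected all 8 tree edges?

2

Sort edges by weight, then run Kruskal:
Cairo-Tokyo (2): add — endpoints in different components.
Delhi-Hanoi (3): add — endpoints in different components.
Lagos-Riga (3): add — endpoints in different components.
Lagos-Paris (6): add — endpoints in different components.
Oslo-Riga (9): add — endpoints in different components.
Delhi-Paris (10): add — endpoints in different components.
Cairo-Delhi (11): add — endpoints in different components.
Cairo-Paris (11): skip — Paris and Cairo already connected.
Hanoi-Oslo (12): skip — Oslo and Hanoi already connected.
Oslo-Sofia (12): add — endpoints in different components.
Edges rejected before the tree was complete: 2.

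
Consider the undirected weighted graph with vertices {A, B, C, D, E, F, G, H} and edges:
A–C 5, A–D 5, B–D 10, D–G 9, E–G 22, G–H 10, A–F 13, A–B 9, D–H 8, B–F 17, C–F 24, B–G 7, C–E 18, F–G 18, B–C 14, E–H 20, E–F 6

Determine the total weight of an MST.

53

Prim, starting at A.
Step 1: cheapest edge leaving the tree is A–C (5); add C.
Step 2: cheapest edge leaving the tree is A–D (5); add D.
Step 3: cheapest edge leaving the tree is D–H (8); add H.
Step 4: cheapest edge leaving the tree is A–B (9); add B.
Step 5: cheapest edge leaving the tree is B–G (7); add G.
Step 6: cheapest edge leaving the tree is A–F (13); add F.
Step 7: cheapest edge leaving the tree is E–F (6); add E.
MST edges: A–C, A–D, D–H, A–B, B–G, A–F, E–F; total weight 5+5+8+9+7+13+6 = 53.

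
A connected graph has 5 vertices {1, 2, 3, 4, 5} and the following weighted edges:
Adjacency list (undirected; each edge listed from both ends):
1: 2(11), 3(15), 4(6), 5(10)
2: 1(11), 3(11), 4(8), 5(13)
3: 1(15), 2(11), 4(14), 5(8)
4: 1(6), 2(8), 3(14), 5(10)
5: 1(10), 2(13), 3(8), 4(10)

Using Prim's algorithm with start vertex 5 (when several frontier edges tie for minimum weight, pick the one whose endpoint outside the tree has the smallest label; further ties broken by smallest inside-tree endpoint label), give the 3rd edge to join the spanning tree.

Grow the tree from 5 using Prim:
Step 1: cheapest edge leaving the tree is 3-5 (8); add 3.
Step 2: cheapest edge leaving the tree is 1-5 (10); add 1.
Step 3: cheapest edge leaving the tree is 1-4 (6); add 4.
Step 4: cheapest edge leaving the tree is 2-4 (8); add 2.
The 3rd edge added is 1-4.

1-4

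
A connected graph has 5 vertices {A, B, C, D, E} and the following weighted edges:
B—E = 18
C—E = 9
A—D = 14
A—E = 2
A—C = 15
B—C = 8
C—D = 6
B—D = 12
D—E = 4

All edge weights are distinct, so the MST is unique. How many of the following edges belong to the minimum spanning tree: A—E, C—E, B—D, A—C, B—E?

Sort edges by weight, then run Kruskal:
A—E (2): add. Components now {A,E} {B} {C} {D}
D—E (4): add. Components now {A,D,E} {B} {C}
C—D (6): add. Components now {A,C,D,E} {B}
B—C (8): add. Components now {A,B,C,D,E}
MST edge set: {A—E, D—E, C—D, B—C}.
Of the listed edges, {A—E} are in the MST → 1.

1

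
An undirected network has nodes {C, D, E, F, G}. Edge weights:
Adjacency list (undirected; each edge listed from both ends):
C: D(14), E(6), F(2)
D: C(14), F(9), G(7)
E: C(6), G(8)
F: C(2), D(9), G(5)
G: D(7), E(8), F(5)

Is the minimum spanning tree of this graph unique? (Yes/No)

Yes

Kruskal: consider edges lightest-first.
C—F (2): add — endpoints in different components.
F—G (5): add — endpoints in different components.
C—E (6): add — endpoints in different components.
D—G (7): add — endpoints in different components.
Every non-tree edge has weight strictly greater than the heaviest edge on the tree path between its endpoints, so the MST is unique.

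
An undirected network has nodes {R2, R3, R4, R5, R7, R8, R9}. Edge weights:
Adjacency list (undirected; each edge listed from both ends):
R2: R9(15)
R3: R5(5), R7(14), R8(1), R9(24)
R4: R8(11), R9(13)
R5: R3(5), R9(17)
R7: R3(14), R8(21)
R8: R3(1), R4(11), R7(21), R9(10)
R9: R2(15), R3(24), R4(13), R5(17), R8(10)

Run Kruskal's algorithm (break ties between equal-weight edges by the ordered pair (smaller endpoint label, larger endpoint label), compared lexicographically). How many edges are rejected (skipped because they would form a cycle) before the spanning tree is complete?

Kruskal's algorithm — process edges by increasing weight (ties by edge label):
R3 R8 (1): add — endpoints in different components.
R3 R5 (5): add — endpoints in different components.
R8 R9 (10): add — endpoints in different components.
R4 R8 (11): add — endpoints in different components.
R4 R9 (13): skip — R4 and R9 already connected.
R3 R7 (14): add — endpoints in different components.
R2 R9 (15): add — endpoints in different components.
Edges rejected before the tree was complete: 1.

1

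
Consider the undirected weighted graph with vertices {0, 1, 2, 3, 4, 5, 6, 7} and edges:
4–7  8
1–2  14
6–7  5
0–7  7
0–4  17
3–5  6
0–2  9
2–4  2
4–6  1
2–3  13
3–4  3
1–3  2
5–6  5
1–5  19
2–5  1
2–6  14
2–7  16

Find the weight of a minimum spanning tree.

Prim's algorithm from 7:
Step 1: cheapest edge leaving the tree is 6–7 (5); add 6.
Step 2: cheapest edge leaving the tree is 4–6 (1); add 4.
Step 3: cheapest edge leaving the tree is 2–4 (2); add 2.
Step 4: cheapest edge leaving the tree is 2–5 (1); add 5.
Step 5: cheapest edge leaving the tree is 3–4 (3); add 3.
Step 6: cheapest edge leaving the tree is 1–3 (2); add 1.
Step 7: cheapest edge leaving the tree is 0–7 (7); add 0.
MST edges: 6–7, 4–6, 2–4, 2–5, 3–4, 1–3, 0–7; total weight 5+1+2+1+3+2+7 = 21.

21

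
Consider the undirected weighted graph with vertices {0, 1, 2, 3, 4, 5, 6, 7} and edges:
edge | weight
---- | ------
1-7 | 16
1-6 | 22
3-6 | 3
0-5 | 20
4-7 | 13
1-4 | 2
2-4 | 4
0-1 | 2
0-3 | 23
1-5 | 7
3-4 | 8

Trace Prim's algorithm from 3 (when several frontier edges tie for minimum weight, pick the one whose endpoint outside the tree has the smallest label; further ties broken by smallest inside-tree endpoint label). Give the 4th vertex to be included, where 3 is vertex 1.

1

Grow the tree from 3 using Prim:
Step 1: frontier [3-6 3, 3-4 8, 0-3 23] → take 3-6 (3); add 6.
Step 2: frontier [3-4 8, 0-3 23, 1-6 22] → take 3-4 (8); add 4.
Step 3: frontier [0-3 23, 1-4 2, 2-4 4, 4-7 13, 1-6 22] → take 1-4 (2); add 1.
Step 4: frontier [0-1 2, 1-5 7, 1-7 16, 0-3 23, 2-4 4, 4-7 13] → take 0-1 (2); add 0.
Step 5: frontier [0-5 20, 1-5 7, 1-7 16, 2-4 4, 4-7 13] → take 2-4 (4); add 2.
Step 6: frontier [0-5 20, 1-5 7, 1-7 16, 4-7 13] → take 1-5 (7); add 5.
Step 7: frontier [1-7 16, 4-7 13] → take 4-7 (13); add 7.
Vertex order: 3, 6, 4, 1, 0, 2, 5, 7. The 4th vertex is 1.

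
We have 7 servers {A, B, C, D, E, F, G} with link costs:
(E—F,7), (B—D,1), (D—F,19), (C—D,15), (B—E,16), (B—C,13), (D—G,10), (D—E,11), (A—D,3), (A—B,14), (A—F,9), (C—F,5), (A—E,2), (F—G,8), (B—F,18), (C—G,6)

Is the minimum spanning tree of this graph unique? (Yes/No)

Yes

Sort edges by weight, then run Kruskal:
B—D (1): add. Components now {A} {B,D} {C} {E} {F} {G}
A—E (2): add. Components now {A,E} {B,D} {C} {F} {G}
A—D (3): add. Components now {A,B,D,E} {C} {F} {G}
C—F (5): add. Components now {A,B,D,E} {C,F} {G}
C—G (6): add. Components now {A,B,D,E} {C,F,G}
E—F (7): add. Components now {A,B,C,D,E,F,G}
Every non-tree edge has weight strictly greater than the heaviest edge on the tree path between its endpoints, so the MST is unique.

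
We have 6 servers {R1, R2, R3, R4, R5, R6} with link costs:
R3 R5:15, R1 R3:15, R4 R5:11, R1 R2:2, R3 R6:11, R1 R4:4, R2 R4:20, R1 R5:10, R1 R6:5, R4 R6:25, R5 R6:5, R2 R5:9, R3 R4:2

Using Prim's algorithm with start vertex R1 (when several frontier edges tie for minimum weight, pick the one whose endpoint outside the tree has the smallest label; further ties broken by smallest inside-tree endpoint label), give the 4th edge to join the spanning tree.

R1-R6

Prim, starting at R1.
Step 1: frontier [R1 R2 2, R1 R4 4, R1 R6 5, R1 R5 10, R1 R3 15] → take R1 R2 (2); add R2.
Step 2: frontier [R1 R4 4, R1 R6 5, R1 R5 10, R1 R3 15, R2 R5 9, R2 R4 20] → take R1 R4 (4); add R4.
Step 3: frontier [R1 R6 5, R1 R5 10, R1 R3 15, R2 R5 9, R3 R4 2, R4 R5 11, R4 R6 25] → take R3 R4 (2); add R3.
Step 4: frontier [R1 R6 5, R1 R5 10, R2 R5 9, R3 R6 11, R3 R5 15, R4 R5 11, R4 R6 25] → take R1 R6 (5); add R6.
Step 5: frontier [R1 R5 10, R2 R5 9, R3 R5 15, R4 R5 11, R5 R6 5] → take R5 R6 (5); add R5.
The 4th edge added is R1 R6.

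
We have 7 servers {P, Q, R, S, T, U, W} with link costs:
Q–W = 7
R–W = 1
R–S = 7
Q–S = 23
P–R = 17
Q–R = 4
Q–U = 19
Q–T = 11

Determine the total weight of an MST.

59

Kruskal's algorithm — process edges by increasing weight (ties by edge label):
R–W (1): add — endpoints in different components.
Q–R (4): add — endpoints in different components.
Q–W (7): skip — W and Q already connected.
R–S (7): add — endpoints in different components.
Q–T (11): add — endpoints in different components.
P–R (17): add — endpoints in different components.
Q–U (19): add — endpoints in different components.
MST edges: R–W, Q–R, R–S, Q–T, P–R, Q–U; total weight 1+4+7+11+17+19 = 59.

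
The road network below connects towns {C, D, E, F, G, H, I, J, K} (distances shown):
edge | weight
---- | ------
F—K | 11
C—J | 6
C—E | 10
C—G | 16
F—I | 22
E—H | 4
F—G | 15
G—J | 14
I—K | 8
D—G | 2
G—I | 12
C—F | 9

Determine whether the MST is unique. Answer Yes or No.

Sort edges by weight, then run Kruskal:
D—G (2): add — endpoints in different components.
E—H (4): add — endpoints in different components.
C—J (6): add — endpoints in different components.
I—K (8): add — endpoints in different components.
C—F (9): add — endpoints in different components.
C—E (10): add — endpoints in different components.
F—K (11): add — endpoints in different components.
G—I (12): add — endpoints in different components.
Every non-tree edge has weight strictly greater than the heaviest edge on the tree path between its endpoints, so the MST is unique.

Yes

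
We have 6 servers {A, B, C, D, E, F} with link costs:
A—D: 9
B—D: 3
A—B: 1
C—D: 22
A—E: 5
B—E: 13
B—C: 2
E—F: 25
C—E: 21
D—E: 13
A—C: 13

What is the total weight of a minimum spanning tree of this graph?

Prim's algorithm from B:
Step 1: cheapest edge leaving the tree is A—B (1); add A.
Step 2: cheapest edge leaving the tree is B—C (2); add C.
Step 3: cheapest edge leaving the tree is B—D (3); add D.
Step 4: cheapest edge leaving the tree is A—E (5); add E.
Step 5: cheapest edge leaving the tree is E—F (25); add F.
MST edges: A—B, B—C, B—D, A—E, E—F; total weight 1+2+3+5+25 = 36.

36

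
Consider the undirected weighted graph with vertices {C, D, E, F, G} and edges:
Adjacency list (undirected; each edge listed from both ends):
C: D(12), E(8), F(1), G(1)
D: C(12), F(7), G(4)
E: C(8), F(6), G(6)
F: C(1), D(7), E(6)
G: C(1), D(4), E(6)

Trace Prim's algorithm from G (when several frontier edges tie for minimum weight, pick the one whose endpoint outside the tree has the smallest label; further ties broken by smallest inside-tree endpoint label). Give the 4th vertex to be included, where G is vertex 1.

Prim, starting at G.
Step 1: cheapest edge leaving the tree is C—G (1); add C.
Step 2: cheapest edge leaving the tree is C—F (1); add F.
Step 3: cheapest edge leaving the tree is D—G (4); add D.
Step 4: cheapest edge leaving the tree is E—F (6); add E.
Vertex order: G, C, F, D, E. The 4th vertex is D.

D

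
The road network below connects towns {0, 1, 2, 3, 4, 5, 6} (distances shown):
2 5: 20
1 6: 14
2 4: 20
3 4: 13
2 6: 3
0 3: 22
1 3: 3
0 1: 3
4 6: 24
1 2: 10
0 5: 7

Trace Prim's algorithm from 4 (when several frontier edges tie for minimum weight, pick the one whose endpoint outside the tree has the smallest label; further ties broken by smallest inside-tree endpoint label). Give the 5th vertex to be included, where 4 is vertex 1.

Prim's algorithm from 4:
Step 1: cheapest edge leaving the tree is 3 4 (13); add 3.
Step 2: cheapest edge leaving the tree is 1 3 (3); add 1.
Step 3: cheapest edge leaving the tree is 0 1 (3); add 0.
Step 4: cheapest edge leaving the tree is 0 5 (7); add 5.
Step 5: cheapest edge leaving the tree is 1 2 (10); add 2.
Step 6: cheapest edge leaving the tree is 2 6 (3); add 6.
Vertex order: 4, 3, 1, 0, 5, 2, 6. The 5th vertex is 5.

5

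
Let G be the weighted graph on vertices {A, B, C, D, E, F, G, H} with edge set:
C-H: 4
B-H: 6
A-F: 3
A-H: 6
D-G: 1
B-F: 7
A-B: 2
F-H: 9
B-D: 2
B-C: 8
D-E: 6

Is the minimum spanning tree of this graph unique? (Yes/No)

Sort edges by weight, then run Kruskal:
D-G (1): add — endpoints in different components.
A-B (2): add — endpoints in different components.
B-D (2): add — endpoints in different components.
A-F (3): add — endpoints in different components.
C-H (4): add — endpoints in different components.
A-H (6): add — endpoints in different components.
B-H (6): skip — B and H already connected.
D-E (6): add — endpoints in different components.
Non-tree edge B-H has weight 6, equal to the heaviest edge on its tree cycle — swapping gives another MST of the same weight. Not unique.

No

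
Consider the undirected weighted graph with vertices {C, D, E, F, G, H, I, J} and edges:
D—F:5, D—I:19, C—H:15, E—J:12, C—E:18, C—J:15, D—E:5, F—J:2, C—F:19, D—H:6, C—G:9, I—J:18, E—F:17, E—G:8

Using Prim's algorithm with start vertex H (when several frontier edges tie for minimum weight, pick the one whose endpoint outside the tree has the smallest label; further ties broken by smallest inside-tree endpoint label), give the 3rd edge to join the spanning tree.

Prim's algorithm from H:
Step 1: cheapest edge leaving the tree is D—H (6); add D.
Step 2: cheapest edge leaving the tree is D—E (5); add E.
Step 3: cheapest edge leaving the tree is D—F (5); add F.
Step 4: cheapest edge leaving the tree is F—J (2); add J.
Step 5: cheapest edge leaving the tree is E—G (8); add G.
Step 6: cheapest edge leaving the tree is C—G (9); add C.
Step 7: cheapest edge leaving the tree is I—J (18); add I.
The 3rd edge added is D—F.

D-F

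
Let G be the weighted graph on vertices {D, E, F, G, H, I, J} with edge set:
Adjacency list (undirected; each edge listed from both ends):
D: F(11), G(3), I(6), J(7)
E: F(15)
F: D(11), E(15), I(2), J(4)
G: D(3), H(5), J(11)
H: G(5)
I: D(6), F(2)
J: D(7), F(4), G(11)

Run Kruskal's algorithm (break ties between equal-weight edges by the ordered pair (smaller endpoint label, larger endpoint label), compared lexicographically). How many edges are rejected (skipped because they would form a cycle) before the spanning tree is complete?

3

Kruskal: consider edges lightest-first.
F I (2): add. Components now {D} {E} {F,I} {G} {H} {J}
D G (3): add. Components now {D,G} {E} {F,I} {H} {J}
F J (4): add. Components now {D,G} {E} {F,I,J} {H}
G H (5): add. Components now {D,G,H} {E} {F,I,J}
D I (6): add. Components now {D,F,G,H,I,J} {E}
D J (7): skip — D and J already connected.
D F (11): skip — D and F already connected.
G J (11): skip — G and J already connected.
E F (15): add. Components now {D,E,F,G,H,I,J}
Edges rejected before the tree was complete: 3.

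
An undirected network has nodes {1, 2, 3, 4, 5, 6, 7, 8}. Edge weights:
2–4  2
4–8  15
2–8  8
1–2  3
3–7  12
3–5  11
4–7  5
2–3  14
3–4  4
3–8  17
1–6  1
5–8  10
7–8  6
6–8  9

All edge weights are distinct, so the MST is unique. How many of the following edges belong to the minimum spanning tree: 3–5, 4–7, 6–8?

1

Kruskal's algorithm — process edges by increasing weight (ties by edge label):
1–6 (1): add — endpoints in different components.
2–4 (2): add — endpoints in different components.
1–2 (3): add — endpoints in different components.
3–4 (4): add — endpoints in different components.
4–7 (5): add — endpoints in different components.
7–8 (6): add — endpoints in different components.
2–8 (8): skip — 2 and 8 already connected.
6–8 (9): skip — 6 and 8 already connected.
5–8 (10): add — endpoints in different components.
MST edge set: {1–6, 2–4, 1–2, 3–4, 4–7, 7–8, 5–8}.
Of the listed edges, {4–7} are in the MST → 1.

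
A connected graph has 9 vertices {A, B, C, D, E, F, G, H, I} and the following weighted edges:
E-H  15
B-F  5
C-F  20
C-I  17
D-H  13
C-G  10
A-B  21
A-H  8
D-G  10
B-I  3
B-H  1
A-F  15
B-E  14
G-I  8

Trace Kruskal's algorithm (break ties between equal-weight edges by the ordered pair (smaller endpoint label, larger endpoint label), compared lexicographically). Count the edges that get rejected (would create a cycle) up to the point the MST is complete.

1

Sort edges by weight, then run Kruskal:
B-H (1): add — endpoints in different components.
B-I (3): add — endpoints in different components.
B-F (5): add — endpoints in different components.
A-H (8): add — endpoints in different components.
G-I (8): add — endpoints in different components.
C-G (10): add — endpoints in different components.
D-G (10): add — endpoints in different components.
D-H (13): skip — D and H already connected.
B-E (14): add — endpoints in different components.
Edges rejected before the tree was complete: 1.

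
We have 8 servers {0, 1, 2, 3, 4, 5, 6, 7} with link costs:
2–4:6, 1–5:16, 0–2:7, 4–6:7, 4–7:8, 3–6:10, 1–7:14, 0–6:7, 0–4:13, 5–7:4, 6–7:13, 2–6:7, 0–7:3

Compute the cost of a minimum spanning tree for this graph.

Prim's algorithm from 4:
Step 1: frontier [2–4 6, 4–6 7, 4–7 8, 0–4 13] → take 2–4 (6); add 2.
Step 2: frontier [0–2 7, 2–6 7, 4–6 7, 4–7 8, 0–4 13] → take 0–2 (7); add 0.
Step 3: frontier [0–7 3, 0–6 7, 2–6 7, 4–6 7, 4–7 8] → take 0–7 (3); add 7.
Step 4: frontier [0–6 7, 2–6 7, 4–6 7, 5–7 4, 6–7 13, 1–7 14] → take 5–7 (4); add 5.
Step 5: frontier [0–6 7, 2–6 7, 4–6 7, 1–5 16, 6–7 13, 1–7 14] → take 0–6 (7); add 6.
Step 6: frontier [1–5 16, 3–6 10, 1–7 14] → take 3–6 (10); add 3.
Step 7: frontier [1–5 16, 1–7 14] → take 1–7 (14); add 1.
MST edges: 2–4, 0–2, 0–7, 5–7, 0–6, 3–6, 1–7; total weight 6+7+3+4+7+10+14 = 51.

51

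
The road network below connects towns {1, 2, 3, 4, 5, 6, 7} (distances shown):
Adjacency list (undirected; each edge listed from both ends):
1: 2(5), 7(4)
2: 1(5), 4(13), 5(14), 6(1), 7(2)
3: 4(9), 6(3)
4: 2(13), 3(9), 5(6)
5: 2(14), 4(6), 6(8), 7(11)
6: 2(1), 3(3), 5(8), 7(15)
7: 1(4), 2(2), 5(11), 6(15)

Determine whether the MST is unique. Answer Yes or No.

Yes

Kruskal's algorithm — process edges by increasing weight (ties by edge label):
2—6 (1): add. Components now {1} {2,6} {3} {4} {5} {7}
2—7 (2): add. Components now {1} {2,6,7} {3} {4} {5}
3—6 (3): add. Components now {1} {2,3,6,7} {4} {5}
1—7 (4): add. Components now {1,2,3,6,7} {4} {5}
1—2 (5): skip — 1 and 2 already connected.
4—5 (6): add. Components now {1,2,3,6,7} {4,5}
5—6 (8): add. Components now {1,2,3,4,5,6,7}
Every non-tree edge has weight strictly greater than the heaviest edge on the tree path between its endpoints, so the MST is unique.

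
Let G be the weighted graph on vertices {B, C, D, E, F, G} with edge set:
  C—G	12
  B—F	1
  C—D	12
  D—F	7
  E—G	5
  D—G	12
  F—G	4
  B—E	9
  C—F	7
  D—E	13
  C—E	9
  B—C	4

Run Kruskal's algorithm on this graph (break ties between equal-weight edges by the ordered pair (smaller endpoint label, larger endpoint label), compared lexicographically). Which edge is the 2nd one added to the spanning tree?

Kruskal: consider edges lightest-first.
B—F (1): add. Components now {B,F} {C} {D} {E} {G}
B—C (4): add. Components now {B,C,F} {D} {E} {G}
F—G (4): add. Components now {B,C,F,G} {D} {E}
E—G (5): add. Components now {B,C,E,F,G} {D}
C—F (7): skip — C and F already connected.
D—F (7): add. Components now {B,C,D,E,F,G}
The 2nd edge added is B—C.

B-C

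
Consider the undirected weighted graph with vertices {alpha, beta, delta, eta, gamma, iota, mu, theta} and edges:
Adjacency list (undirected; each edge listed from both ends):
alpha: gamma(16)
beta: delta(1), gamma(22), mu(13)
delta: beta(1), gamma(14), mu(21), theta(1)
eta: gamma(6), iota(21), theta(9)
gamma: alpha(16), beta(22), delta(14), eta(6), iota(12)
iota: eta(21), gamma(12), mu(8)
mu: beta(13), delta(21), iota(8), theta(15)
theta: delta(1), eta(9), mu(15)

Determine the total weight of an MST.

53

Prim's algorithm from iota:
Step 1: frontier [iota—mu 8, gamma—iota 12, eta—iota 21] → take iota—mu (8); add mu.
Step 2: frontier [gamma—iota 12, eta—iota 21, beta—mu 13, mu—theta 15, delta—mu 21] → take gamma—iota (12); add gamma.
Step 3: frontier [eta—gamma 6, delta—gamma 14, alpha—gamma 16, beta—gamma 22, eta—iota 21, beta—mu 13, mu—theta 15, delta—mu 21] → take eta—gamma (6); add eta.
Step 4: frontier [eta—theta 9, delta—gamma 14, alpha—gamma 16, beta—gamma 22, beta—mu 13, mu—theta 15, delta—mu 21] → take eta—theta (9); add theta.
Step 5: frontier [delta—gamma 14, alpha—gamma 16, beta—gamma 22, beta—mu 13, delta—mu 21, delta—theta 1] → take delta—theta (1); add delta.
Step 6: frontier [beta—delta 1, alpha—gamma 16, beta—gamma 22, beta—mu 13] → take beta—delta (1); add beta.
Step 7: frontier [alpha—gamma 16] → take alpha—gamma (16); add alpha.
MST edges: iota—mu, gamma—iota, eta—gamma, eta—theta, delta—theta, beta—delta, alpha—gamma; total weight 8+12+6+9+1+1+16 = 53.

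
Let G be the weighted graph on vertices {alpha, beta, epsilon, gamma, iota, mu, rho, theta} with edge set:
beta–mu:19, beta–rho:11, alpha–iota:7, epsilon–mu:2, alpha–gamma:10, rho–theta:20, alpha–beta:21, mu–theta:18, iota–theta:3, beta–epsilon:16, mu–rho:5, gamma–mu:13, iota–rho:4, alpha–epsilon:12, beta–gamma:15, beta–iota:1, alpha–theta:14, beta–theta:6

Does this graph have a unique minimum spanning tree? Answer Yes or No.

Kruskal: consider edges lightest-first.
beta–iota (1): add — endpoints in different components.
epsilon–mu (2): add — endpoints in different components.
iota–theta (3): add — endpoints in different components.
iota–rho (4): add — endpoints in different components.
mu–rho (5): add — endpoints in different components.
beta–theta (6): skip — theta and beta already connected.
alpha–iota (7): add — endpoints in different components.
alpha–gamma (10): add — endpoints in different components.
Every non-tree edge has weight strictly greater than the heaviest edge on the tree path between its endpoints, so the MST is unique.

Yes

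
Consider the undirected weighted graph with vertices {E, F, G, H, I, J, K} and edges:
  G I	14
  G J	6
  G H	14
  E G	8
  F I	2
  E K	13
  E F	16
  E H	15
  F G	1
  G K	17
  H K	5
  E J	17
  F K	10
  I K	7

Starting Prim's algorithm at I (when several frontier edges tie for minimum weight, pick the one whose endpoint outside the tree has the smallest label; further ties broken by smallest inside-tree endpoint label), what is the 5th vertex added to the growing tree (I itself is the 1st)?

K

Prim, starting at I.
Step 1: cheapest edge leaving the tree is F I (2); add F.
Step 2: cheapest edge leaving the tree is F G (1); add G.
Step 3: cheapest edge leaving the tree is G J (6); add J.
Step 4: cheapest edge leaving the tree is I K (7); add K.
Step 5: cheapest edge leaving the tree is H K (5); add H.
Step 6: cheapest edge leaving the tree is E G (8); add E.
Vertex order: I, F, G, J, K, H, E. The 5th vertex is K.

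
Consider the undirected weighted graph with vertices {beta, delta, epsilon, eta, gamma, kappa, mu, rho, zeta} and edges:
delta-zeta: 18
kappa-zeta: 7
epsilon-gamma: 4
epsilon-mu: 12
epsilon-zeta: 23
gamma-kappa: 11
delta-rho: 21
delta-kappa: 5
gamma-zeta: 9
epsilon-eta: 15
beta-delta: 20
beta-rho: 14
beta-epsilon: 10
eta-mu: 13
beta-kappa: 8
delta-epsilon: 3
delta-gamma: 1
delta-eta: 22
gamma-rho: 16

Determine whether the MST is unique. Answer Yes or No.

Yes

Kruskal: consider edges lightest-first.
delta-gamma (1): add — endpoints in different components.
delta-epsilon (3): add — endpoints in different components.
epsilon-gamma (4): skip — epsilon and gamma already connected.
delta-kappa (5): add — endpoints in different components.
kappa-zeta (7): add — endpoints in different components.
beta-kappa (8): add — endpoints in different components.
gamma-zeta (9): skip — zeta and gamma already connected.
beta-epsilon (10): skip — epsilon and beta already connected.
gamma-kappa (11): skip — kappa and gamma already connected.
epsilon-mu (12): add — endpoints in different components.
eta-mu (13): add — endpoints in different components.
beta-rho (14): add — endpoints in different components.
Every non-tree edge has weight strictly greater than the heaviest edge on the tree path between its endpoints, so the MST is unique.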